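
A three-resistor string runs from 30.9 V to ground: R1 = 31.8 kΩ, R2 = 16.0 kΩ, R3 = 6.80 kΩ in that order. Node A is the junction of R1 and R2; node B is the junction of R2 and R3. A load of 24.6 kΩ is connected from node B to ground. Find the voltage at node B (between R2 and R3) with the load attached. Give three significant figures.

V ≈ 3.10 V

At node B, R3 is in parallel with the load: R3‖R_L = 5.327 kΩ.
Below node A the resistance is R2 + (R3‖R_L) = 21.33 kΩ, so V_A = 30.9 × 21.33/53.13 = 12.40 V.
Then V_B = V_A × (R3‖R_L)/(R2 + R3‖R_L) = 12.40 × 5.327/21.33 = 3.10 V.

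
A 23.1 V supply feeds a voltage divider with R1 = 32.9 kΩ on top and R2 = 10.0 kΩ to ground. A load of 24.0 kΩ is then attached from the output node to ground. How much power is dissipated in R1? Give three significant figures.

Total resistance from the source is R1 + (R2‖R_L) = 39.96 kΩ, so I = 23.1/39.96 kΩ = 0.5781 mA.
P = I²·R1 = (0.5781 mA)² × 32.9 kΩ = 11.0 mW.

P ≈ 11.0 mW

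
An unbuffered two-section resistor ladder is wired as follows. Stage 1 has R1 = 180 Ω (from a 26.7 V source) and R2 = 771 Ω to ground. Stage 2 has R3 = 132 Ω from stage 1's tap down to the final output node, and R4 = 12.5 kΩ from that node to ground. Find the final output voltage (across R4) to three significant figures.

Stage 2 presents R3+R4 = 12630 Ω as a load on stage 1's tap.
Stage 1's lower leg becomes R2‖(R3+R4) = 726.6 Ω, so V_mid = 26.7 × 726.6/906.6 = 21.40 V.
Stage 2 is itself unloaded: V_out = V_mid × R4/(R3+R4) = 21.40 × 12500/12630 = 21.2 V.

V_out ≈ 21.2 V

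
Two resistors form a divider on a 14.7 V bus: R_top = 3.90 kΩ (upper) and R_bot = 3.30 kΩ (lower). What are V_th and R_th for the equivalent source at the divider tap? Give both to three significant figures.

V_th = 6.74 V, R_th = 1.79 kΩ

V_th is the open-circuit tap voltage: 14.7 × 3.30/(3.90 + 3.30) = 6.74 V.
With the supply zeroed, R_top and R_bot appear in parallel from the tap: R_th = R_top‖R_bot = (3.90 × 3.30)/7.200 = 1.79 kΩ.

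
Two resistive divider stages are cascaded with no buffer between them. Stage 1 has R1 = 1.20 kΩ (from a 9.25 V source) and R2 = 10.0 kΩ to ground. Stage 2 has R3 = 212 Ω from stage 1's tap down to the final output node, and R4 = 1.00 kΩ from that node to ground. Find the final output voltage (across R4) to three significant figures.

V_out ≈ 3.62 V

Stage 2 presents R3+R4 = 1212 Ω as a load on stage 1's tap.
Stage 1's lower leg becomes R2‖(R3+R4) = 1081 Ω, so V_mid = 9.25 × 1081/2281 = 4.384 V.
Stage 2 is itself unloaded: V_out = V_mid × R4/(R3+R4) = 4.384 × 1000/1212 = 3.62 V.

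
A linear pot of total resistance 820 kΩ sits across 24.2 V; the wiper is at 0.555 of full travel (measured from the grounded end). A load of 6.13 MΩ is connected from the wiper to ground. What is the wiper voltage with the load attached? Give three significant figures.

V ≈ 13.0 V

The wiper splits the pot into (1−α)R = 364.9 kΩ above and αR = 455.1 kΩ below.
Lower section ‖ load = 423.6 kΩ.
V_wiper = 24.2 × 423.6/(364.9 + 423.6) = 13.0 V.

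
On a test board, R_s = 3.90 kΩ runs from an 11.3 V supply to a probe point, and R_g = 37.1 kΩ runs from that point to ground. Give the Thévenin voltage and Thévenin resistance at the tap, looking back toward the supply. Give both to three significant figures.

V_th is the open-circuit tap voltage: 11.3 × 37.1/(3.90 + 37.1) = 10.2 V.
With the supply zeroed, R_s and R_g appear in parallel from the tap: R_th = R_s‖R_g = (3.90 × 37.1)/41.00 = 3.53 kΩ.

V_th = 10.2 V, R_th = 3.53 kΩ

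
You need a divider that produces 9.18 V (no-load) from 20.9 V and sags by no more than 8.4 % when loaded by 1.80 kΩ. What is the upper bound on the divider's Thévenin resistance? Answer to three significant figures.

R_th ≤ 165 Ω

Loading drop = R_th/(R_th + R_L) ≤ 0.0840, so R_th ≤ R_L · ε/(1−ε) = 1.80 kΩ × 0.0840/0.9160 = 165 Ω.
(Any R1, R2 with R2/(R1+R2) = 0.439 and R1‖R2 ≤ 165 Ω will meet the spec.)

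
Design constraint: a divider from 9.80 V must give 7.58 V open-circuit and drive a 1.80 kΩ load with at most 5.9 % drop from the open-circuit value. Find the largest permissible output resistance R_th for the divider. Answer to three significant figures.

R_th ≤ 113 Ω

Loading drop = R_th/(R_th + R_L) ≤ 0.0590, so R_th ≤ R_L · ε/(1−ε) = 1.80 kΩ × 0.0590/0.9410 = 113 Ω.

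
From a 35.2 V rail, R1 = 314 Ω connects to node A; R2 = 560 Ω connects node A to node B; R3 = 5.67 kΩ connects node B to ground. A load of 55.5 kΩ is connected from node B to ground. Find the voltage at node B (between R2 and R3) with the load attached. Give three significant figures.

V ≈ 30.1 V

At node B, R3 is in parallel with the load: R3‖R_L = 5144 Ω.
Below node A the resistance is R2 + (R3‖R_L) = 5704 Ω, so V_A = 35.2 × 5704/6018 = 33.36 V.
Then V_B = V_A × (R3‖R_L)/(R2 + R3‖R_L) = 33.36 × 5144/5704 = 30.1 V.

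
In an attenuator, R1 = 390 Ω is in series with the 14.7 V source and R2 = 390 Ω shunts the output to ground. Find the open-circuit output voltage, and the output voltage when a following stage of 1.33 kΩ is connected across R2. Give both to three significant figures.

Open-circuit: V = 14.7 × 390/(390 + 390) = 7.35 V.
With the load, R2 becomes R2‖R_L = 301.6 Ω, so V = 14.7 × 301.6/691.6 = 6.41 V.

Unloaded: 7.35 V; loaded: 6.41 V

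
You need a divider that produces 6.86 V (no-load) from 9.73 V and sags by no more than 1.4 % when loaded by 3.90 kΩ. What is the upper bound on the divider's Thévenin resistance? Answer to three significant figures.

Loading drop = R_th/(R_th + R_L) ≤ 0.0140, so R_th ≤ R_L · ε/(1−ε) = 3.90 kΩ × 0.0140/0.9860 = 55.4 Ω.

R_th ≤ 55.4 Ω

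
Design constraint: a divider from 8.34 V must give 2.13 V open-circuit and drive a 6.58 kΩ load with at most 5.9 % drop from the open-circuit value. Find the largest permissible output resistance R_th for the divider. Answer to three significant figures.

R_th ≤ 413 Ω

Loading drop = R_th/(R_th + R_L) ≤ 0.0590, so R_th ≤ R_L · ε/(1−ε) = 6.58 kΩ × 0.0590/0.9410 = 413 Ω.
(Any R1, R2 with R2/(R1+R2) = 0.255 and R1‖R2 ≤ 413 Ω will meet the spec.)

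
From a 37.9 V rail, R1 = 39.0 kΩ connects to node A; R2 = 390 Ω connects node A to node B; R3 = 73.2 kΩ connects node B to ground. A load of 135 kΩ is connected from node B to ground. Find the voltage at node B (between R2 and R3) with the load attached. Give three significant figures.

V ≈ 20.7 V

At node B, R3 is in parallel with the load: R3‖R_L = 47460 Ω.
Below node A the resistance is R2 + (R3‖R_L) = 47850 Ω, so V_A = 37.9 × 47850/86850 = 20.88 V.
Then V_B = V_A × (R3‖R_L)/(R2 + R3‖R_L) = 20.88 × 47460/47850 = 20.7 V.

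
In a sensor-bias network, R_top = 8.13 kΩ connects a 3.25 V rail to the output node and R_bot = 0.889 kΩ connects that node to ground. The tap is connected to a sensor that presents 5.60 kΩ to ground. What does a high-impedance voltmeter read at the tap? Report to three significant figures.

The load sits in parallel with R_bot: R_bot‖R_L = (889 × 5600) / (889 + 5600) = 767.2 Ω.
V_out = 3.25 × 767.2 / (8130 + 767.2) = 3.25 × 767.2/8897 = 0.280 V.
(Unloaded it would have been 0.320 V.)

V_out ≈ 0.280 V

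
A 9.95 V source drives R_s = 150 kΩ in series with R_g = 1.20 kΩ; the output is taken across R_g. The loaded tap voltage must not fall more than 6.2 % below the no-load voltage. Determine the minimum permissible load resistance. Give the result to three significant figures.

R_L(min) ≈ 18.0 kΩ

Output resistance R_th = R_s‖R_g = (150 × 1.20)/151.2 = 1.190 kΩ.
The fractional drop is R_th/(R_th + R_L); requiring this ≤ 0.0620 gives R_L ≥ R_th(1/0.0620 − 1) = 1.190 × 15.13 = 18.0 kΩ.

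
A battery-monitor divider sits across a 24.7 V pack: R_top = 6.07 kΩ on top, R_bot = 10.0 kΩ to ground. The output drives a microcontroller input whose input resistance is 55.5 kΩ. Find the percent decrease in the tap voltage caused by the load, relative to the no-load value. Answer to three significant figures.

The divider's output (Thévenin) resistance is R_top‖R_bot = 3.777 kΩ.
Fractional drop under load = R_th/(R_th + R_L) = 3.777 / (3.777 + 55.5) = 0.06372.
So the output falls by 6.37 %.

6.37 %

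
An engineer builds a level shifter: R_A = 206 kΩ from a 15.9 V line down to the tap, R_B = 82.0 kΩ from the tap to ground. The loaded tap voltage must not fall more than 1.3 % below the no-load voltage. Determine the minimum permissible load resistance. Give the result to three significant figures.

Output resistance R_th = R_A‖R_B = (206 × 82.0)/288.0 = 58.65 kΩ.
The fractional drop is R_th/(R_th + R_L); requiring this ≤ 0.0130 gives R_L ≥ R_th(1/0.0130 − 1) = 58.65 × 75.92 = 4.45 MΩ.

R_L(min) ≈ 4.45 MΩ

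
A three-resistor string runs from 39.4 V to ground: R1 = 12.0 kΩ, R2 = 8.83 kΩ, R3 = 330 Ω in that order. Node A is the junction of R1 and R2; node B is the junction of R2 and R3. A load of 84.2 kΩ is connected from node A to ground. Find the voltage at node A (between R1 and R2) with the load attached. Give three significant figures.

Below node A the series string R2+R3 = 9160 Ω sits in parallel with the 84200 Ω load: 8261 Ω.
V_A = 39.4 × 8261/(12000 + 8261) = 16.1 V.

V ≈ 16.1 V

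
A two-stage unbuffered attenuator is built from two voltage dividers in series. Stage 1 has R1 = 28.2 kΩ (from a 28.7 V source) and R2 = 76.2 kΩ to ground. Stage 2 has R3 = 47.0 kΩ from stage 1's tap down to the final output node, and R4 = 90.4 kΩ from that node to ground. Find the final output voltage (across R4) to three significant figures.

V_out ≈ 12.0 V

Stage 2 presents R3+R4 = 137.4 kΩ as a load on stage 1's tap.
Stage 1's lower leg becomes R2‖(R3+R4) = 49.02 kΩ, so V_mid = 28.7 × 49.02/77.22 = 18.22 V.
Stage 2 is itself unloaded: V_out = V_mid × R4/(R3+R4) = 18.22 × 90.4/137.4 = 12.0 V.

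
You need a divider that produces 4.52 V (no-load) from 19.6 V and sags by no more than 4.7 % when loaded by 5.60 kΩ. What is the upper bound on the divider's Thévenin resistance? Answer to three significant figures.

Loading drop = R_th/(R_th + R_L) ≤ 0.0470, so R_th ≤ R_L · ε/(1−ε) = 5.60 kΩ × 0.0470/0.9530 = 276 Ω.
(Any R1, R2 with R2/(R1+R2) = 0.231 and R1‖R2 ≤ 276 Ω will meet the spec.)

R_th ≤ 276 Ω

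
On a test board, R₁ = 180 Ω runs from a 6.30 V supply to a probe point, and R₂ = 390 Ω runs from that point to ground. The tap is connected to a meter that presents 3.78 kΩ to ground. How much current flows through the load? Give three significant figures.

R₂‖R_L = 353.5 Ω; V_out = 6.30 × 353.5/533.5 = 4.175 V.
I_L = V_out / R_L = 4.175 / 3.78 kΩ = 1.10 mA.

I_L ≈ 1.10 mA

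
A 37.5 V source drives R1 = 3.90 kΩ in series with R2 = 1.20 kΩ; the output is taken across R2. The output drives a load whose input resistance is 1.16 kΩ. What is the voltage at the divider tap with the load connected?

The load sits in parallel with R2: R2‖R_L = (1.20 × 1.16) / (1.20 + 1.16) = 0.5898 kΩ.
V_out = 37.5 × 0.5898 / (3.90 + 0.5898) = 37.5 × 0.5898/4.490 = 4.93 V.
(Unloaded it would have been 8.82 V.)

V_out ≈ 4.93 V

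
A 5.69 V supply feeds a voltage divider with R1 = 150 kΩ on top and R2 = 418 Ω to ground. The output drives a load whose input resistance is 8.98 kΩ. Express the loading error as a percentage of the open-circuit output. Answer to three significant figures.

The divider's output (Thévenin) resistance is R1‖R2 = 416.8 Ω.
Fractional drop under load = R_th/(R_th + R_L) = 416.8 / (416.8 + 8980) = 0.04436.
So the output falls by 4.44 %.

4.44 %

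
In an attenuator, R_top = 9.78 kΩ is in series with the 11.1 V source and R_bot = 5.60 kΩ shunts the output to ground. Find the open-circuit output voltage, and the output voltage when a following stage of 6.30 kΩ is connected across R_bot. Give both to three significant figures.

Unloaded: 4.04 V; loaded: 2.58 V

Open-circuit: V = 11.1 × 5.60/(9.78 + 5.60) = 4.04 V.
With the load, R_bot becomes R_bot‖R_L = 2.965 kΩ, so V = 11.1 × 2.965/12.74 = 2.58 V.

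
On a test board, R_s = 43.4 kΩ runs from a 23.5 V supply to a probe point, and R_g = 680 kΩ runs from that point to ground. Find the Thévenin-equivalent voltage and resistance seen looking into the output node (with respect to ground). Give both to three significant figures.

V_th is the open-circuit tap voltage: 23.5 × 680/(43.4 + 680) = 22.1 V.
With the supply zeroed, R_s and R_g appear in parallel from the tap: R_th = R_s‖R_g = (43.4 × 680)/723.4 = 40.8 kΩ.

V_th = 22.1 V, R_th = 40.8 kΩ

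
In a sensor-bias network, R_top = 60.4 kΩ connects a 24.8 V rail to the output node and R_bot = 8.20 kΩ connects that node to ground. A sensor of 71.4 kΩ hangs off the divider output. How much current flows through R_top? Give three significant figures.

R_bot‖R_L = 7.355 kΩ, so the source sees R_top + R_bot‖R_L = 67.76 kΩ.
I = 24.8 V / 67.76 kΩ = 0.366 mA.

I ≈ 0.366 mA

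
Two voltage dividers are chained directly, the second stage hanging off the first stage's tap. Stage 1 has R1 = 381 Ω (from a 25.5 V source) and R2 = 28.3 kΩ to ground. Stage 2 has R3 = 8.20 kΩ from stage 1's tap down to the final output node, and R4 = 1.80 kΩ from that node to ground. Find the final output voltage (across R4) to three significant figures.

Stage 2 presents R3+R4 = 10000 Ω as a load on stage 1's tap.
Stage 1's lower leg becomes R2‖(R3+R4) = 7389 Ω, so V_mid = 25.5 × 7389/7770 = 24.25 V.
Stage 2 is itself unloaded: V_out = V_mid × R4/(R3+R4) = 24.25 × 1800/10000 = 4.36 V.

V_out ≈ 4.36 V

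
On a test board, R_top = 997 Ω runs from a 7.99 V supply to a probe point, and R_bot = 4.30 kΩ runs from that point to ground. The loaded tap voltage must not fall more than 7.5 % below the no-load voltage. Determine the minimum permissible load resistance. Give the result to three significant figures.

Output resistance R_th = R_top‖R_bot = (997 × 4300)/5297 = 809.3 Ω.
The fractional drop is R_th/(R_th + R_L); requiring this ≤ 0.0750 gives R_L ≥ R_th(1/0.0750 − 1) = 809.3 × 12.33 = 9.98 kΩ.

R_L(min) ≈ 9.98 kΩ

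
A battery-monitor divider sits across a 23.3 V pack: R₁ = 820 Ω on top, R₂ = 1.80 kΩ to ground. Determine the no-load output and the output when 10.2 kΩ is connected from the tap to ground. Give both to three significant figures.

Unloaded: 16.0 V; loaded: 15.2 V

Open-circuit: V = 23.3 × 1800/(820 + 1800) = 16.0 V.
With the load, R₂ becomes R₂‖R_L = 1530 Ω, so V = 23.3 × 1530/2350 = 15.2 V.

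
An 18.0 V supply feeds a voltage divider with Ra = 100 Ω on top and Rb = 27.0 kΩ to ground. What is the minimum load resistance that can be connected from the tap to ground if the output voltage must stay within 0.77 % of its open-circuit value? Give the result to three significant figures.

Output resistance R_th = Ra‖Rb = (100 × 27000)/27100 = 99.63 Ω.
The fractional drop is R_th/(R_th + R_L); requiring this ≤ 0.00770 gives R_L ≥ R_th(1/0.00770 − 1) = 99.63 × 128.9 = 12.8 kΩ.

R_L(min) ≈ 12.8 kΩ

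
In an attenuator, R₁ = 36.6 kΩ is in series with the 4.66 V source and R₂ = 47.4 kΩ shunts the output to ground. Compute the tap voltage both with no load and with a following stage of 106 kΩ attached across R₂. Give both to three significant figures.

Open-circuit: V = 4.66 × 47.4/(36.6 + 47.4) = 2.63 V.
With the load, R₂ becomes R₂‖R_L = 32.75 kΩ, so V = 4.66 × 32.75/69.35 = 2.20 V.

Unloaded: 2.63 V; loaded: 2.20 V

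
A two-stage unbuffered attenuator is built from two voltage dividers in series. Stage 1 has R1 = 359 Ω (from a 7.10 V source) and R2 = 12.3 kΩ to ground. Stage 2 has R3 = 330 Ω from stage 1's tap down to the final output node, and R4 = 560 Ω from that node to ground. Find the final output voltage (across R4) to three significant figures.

Stage 2 presents R3+R4 = 890.0 Ω as a load on stage 1's tap.
Stage 1's lower leg becomes R2‖(R3+R4) = 829.9 Ω, so V_mid = 7.10 × 829.9/1189 = 4.956 V.
Stage 2 is itself unloaded: V_out = V_mid × R4/(R3+R4) = 4.956 × 560/890.0 = 3.12 V.

V_out ≈ 3.12 V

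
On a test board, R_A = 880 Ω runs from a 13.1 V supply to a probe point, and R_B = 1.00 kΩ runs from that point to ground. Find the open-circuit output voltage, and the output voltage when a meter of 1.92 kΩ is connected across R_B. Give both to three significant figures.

Unloaded: 6.97 V; loaded: 5.60 V

Open-circuit: V = 13.1 × 1000/(880 + 1000) = 6.97 V.
With the load, R_B becomes R_B‖R_L = 657.5 Ω, so V = 13.1 × 657.5/1538 = 5.60 V.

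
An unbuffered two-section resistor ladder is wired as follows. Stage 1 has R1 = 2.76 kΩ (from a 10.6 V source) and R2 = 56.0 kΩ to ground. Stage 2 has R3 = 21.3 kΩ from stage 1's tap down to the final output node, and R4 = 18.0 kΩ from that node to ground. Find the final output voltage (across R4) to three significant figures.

Stage 2 presents R3+R4 = 39.30 kΩ as a load on stage 1's tap.
Stage 1's lower leg becomes R2‖(R3+R4) = 23.09 kΩ, so V_mid = 10.6 × 23.09/25.85 = 9.468 V.
Stage 2 is itself unloaded: V_out = V_mid × R4/(R3+R4) = 9.468 × 18.0/39.30 = 4.34 V.

V_out ≈ 4.34 V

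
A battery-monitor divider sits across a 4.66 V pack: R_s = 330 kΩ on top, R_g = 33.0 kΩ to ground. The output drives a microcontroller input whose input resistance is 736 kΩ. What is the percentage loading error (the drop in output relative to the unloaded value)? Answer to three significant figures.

The divider's output (Thévenin) resistance is R_s‖R_g = 30.00 kΩ.
Fractional drop under load = R_th/(R_th + R_L) = 30.00 / (30.00 + 736) = 0.03916.
So the output falls by 3.92 %.

3.92 %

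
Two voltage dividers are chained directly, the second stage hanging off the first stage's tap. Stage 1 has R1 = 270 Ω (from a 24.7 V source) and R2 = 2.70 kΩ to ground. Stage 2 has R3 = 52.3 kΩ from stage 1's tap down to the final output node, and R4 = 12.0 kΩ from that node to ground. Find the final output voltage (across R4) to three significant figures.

V_out ≈ 4.17 V

Stage 2 presents R3+R4 = 64300 Ω as a load on stage 1's tap.
Stage 1's lower leg becomes R2‖(R3+R4) = 2591 Ω, so V_mid = 24.7 × 2591/2861 = 22.37 V.
Stage 2 is itself unloaded: V_out = V_mid × R4/(R3+R4) = 22.37 × 12000/64300 = 4.17 V.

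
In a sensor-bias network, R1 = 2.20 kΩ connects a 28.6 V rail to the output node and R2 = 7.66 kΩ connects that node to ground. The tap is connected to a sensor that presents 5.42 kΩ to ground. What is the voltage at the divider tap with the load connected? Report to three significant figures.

The load sits in parallel with R2: R2‖R_L = (7.66 × 5.42) / (7.66 + 5.42) = 3.174 kΩ.
V_out = 28.6 × 3.174 / (2.20 + 3.174) = 28.6 × 3.174/5.374 = 16.9 V.

V_out ≈ 16.9 V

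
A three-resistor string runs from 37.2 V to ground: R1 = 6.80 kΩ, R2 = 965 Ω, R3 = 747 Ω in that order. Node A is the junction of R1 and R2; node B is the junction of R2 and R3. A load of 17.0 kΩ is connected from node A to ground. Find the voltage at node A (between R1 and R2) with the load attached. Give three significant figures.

V ≈ 6.92 V

Below node A the series string R2+R3 = 1712 Ω sits in parallel with the 17000 Ω load: 1555 Ω.
V_A = 37.2 × 1555/(6800 + 1555) = 6.92 V.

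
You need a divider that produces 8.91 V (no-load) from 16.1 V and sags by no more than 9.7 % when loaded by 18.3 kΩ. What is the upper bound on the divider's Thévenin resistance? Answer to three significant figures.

Loading drop = R_th/(R_th + R_L) ≤ 0.0970, so R_th ≤ R_L · ε/(1−ε) = 18.3 kΩ × 0.0970/0.9030 = 1.97 kΩ.
(Any R1, R2 with R2/(R1+R2) = 0.553 and R1‖R2 ≤ 1.97 kΩ will meet the spec.)

R_th ≤ 1.97 kΩ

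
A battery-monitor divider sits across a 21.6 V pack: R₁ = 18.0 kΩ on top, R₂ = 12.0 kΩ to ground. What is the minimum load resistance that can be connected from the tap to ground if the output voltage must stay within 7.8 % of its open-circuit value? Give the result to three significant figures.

R_L(min) ≈ 85.1 kΩ

Output resistance R_th = R₁‖R₂ = (18.0 × 12.0)/30.00 = 7.200 kΩ.
The fractional drop is R_th/(R_th + R_L); requiring this ≤ 0.0780 gives R_L ≥ R_th(1/0.0780 − 1) = 7.200 × 11.82 = 85.1 kΩ.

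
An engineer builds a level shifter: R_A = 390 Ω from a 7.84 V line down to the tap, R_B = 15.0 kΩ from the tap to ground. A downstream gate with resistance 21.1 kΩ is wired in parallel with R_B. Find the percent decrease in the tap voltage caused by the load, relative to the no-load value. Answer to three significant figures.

The divider's output (Thévenin) resistance is R_A‖R_B = 380.1 Ω.
Fractional drop under load = R_th/(R_th + R_L) = 380.1 / (380.1 + 21100) = 0.01770.
So the output falls by 1.77 %.

1.77 %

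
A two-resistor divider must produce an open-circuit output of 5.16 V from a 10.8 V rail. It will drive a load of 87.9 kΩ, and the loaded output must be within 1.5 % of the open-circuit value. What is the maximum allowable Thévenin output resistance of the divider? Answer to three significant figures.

R_th ≤ 1.34 kΩ

Loading drop = R_th/(R_th + R_L) ≤ 0.0150, so R_th ≤ R_L · ε/(1−ε) = 87.9 kΩ × 0.0150/0.9850 = 1.34 kΩ.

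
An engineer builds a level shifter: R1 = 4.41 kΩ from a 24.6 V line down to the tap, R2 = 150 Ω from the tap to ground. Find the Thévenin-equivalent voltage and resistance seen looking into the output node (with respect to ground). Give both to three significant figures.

V_th = 0.809 V, R_th = 145 Ω

V_th is the open-circuit tap voltage: 24.6 × 150/(4410 + 150) = 0.809 V.
With the supply zeroed, R1 and R2 appear in parallel from the tap: R_th = R1‖R2 = (4410 × 150)/4560 = 145 Ω.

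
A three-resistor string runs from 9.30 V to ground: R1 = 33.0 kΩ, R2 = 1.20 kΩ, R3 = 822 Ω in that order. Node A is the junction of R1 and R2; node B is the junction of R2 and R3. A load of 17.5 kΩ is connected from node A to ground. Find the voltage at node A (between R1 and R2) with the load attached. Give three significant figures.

V ≈ 0.484 V

Below node A the series string R2+R3 = 2022 Ω sits in parallel with the 17500 Ω load: 1813 Ω.
V_A = 9.30 × 1813/(33000 + 1813) = 0.484 V.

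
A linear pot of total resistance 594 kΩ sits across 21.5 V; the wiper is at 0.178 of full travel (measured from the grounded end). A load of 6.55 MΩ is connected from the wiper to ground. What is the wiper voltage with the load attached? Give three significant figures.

The wiper splits the pot into (1−α)R = 488.3 kΩ above and αR = 105.7 kΩ below.
Lower section ‖ load = 104.1 kΩ.
V_wiper = 21.5 × 104.1/(488.3 + 104.1) = 3.78 V.

V ≈ 3.78 V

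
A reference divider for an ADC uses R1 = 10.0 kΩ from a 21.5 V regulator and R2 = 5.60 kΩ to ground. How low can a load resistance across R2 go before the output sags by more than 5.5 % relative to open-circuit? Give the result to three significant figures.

Output resistance R_th = R1‖R2 = (10.0 × 5.60)/15.60 = 3.590 kΩ.
The fractional drop is R_th/(R_th + R_L); requiring this ≤ 0.0550 gives R_L ≥ R_th(1/0.0550 − 1) = 3.590 × 17.18 = 61.7 kΩ.

R_L(min) ≈ 61.7 kΩ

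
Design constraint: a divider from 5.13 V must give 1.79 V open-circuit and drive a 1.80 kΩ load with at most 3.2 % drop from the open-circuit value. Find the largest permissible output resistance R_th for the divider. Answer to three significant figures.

Loading drop = R_th/(R_th + R_L) ≤ 0.0320, so R_th ≤ R_L · ε/(1−ε) = 1.80 kΩ × 0.0320/0.9680 = 59.5 Ω.

R_th ≤ 59.5 Ω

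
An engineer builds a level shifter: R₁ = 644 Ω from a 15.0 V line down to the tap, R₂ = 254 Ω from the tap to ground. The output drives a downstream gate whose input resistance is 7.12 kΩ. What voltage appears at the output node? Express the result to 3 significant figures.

The load sits in parallel with R₂: R₂‖R_L = (254 × 7120) / (254 + 7120) = 245.3 Ω.
V_out = 15.0 × 245.3 / (644 + 245.3) = 15.0 × 245.3/889.3 = 4.14 V.
(Unloaded it would have been 4.24 V.)

V_out ≈ 4.14 V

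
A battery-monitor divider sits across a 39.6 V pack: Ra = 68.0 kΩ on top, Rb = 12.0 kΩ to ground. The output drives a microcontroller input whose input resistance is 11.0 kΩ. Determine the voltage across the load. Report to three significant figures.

V_out ≈ 3.08 V

The load sits in parallel with Rb: Rb‖R_L = (12.0 × 11.0) / (12.0 + 11.0) = 5.739 kΩ.
V_out = 39.6 × 5.739 / (68.0 + 5.739) = 39.6 × 5.739/73.74 = 3.08 V.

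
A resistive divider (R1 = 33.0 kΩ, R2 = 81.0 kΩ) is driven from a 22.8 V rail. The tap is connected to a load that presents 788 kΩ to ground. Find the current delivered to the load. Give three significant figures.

R2‖R_L = 73.45 kΩ; V_out = 22.8 × 73.45/106.4 = 15.73 V.
I_L = V_out / R_L = 15.73 / 788 kΩ = 0.0200 mA.

I_L ≈ 0.0200 mA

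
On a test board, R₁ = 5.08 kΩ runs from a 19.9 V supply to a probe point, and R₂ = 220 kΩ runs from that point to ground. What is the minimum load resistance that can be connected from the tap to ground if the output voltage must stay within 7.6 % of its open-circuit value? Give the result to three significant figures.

Output resistance R_th = R₁‖R₂ = (5.08 × 220)/225.1 = 4.965 kΩ.
The fractional drop is R_th/(R_th + R_L); requiring this ≤ 0.0760 gives R_L ≥ R_th(1/0.0760 − 1) = 4.965 × 12.16 = 60.4 kΩ.

R_L(min) ≈ 60.4 kΩ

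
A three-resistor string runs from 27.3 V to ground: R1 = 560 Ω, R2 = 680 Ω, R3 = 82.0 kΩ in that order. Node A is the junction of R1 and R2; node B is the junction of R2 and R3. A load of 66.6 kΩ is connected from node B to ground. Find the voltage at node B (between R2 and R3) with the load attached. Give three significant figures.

At node B, R3 is in parallel with the load: R3‖R_L = 36750 Ω.
Below node A the resistance is R2 + (R3‖R_L) = 37430 Ω, so V_A = 27.3 × 37430/37990 = 26.90 V.
Then V_B = V_A × (R3‖R_L)/(R2 + R3‖R_L) = 26.90 × 36750/37430 = 26.4 V.

V ≈ 26.4 V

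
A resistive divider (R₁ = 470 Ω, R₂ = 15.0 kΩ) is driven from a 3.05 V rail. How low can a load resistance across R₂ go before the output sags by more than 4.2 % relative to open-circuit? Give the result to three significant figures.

R_L(min) ≈ 10.4 kΩ

Output resistance R_th = R₁‖R₂ = (470 × 15000)/15470 = 455.7 Ω.
The fractional drop is R_th/(R_th + R_L); requiring this ≤ 0.0420 gives R_L ≥ R_th(1/0.0420 − 1) = 455.7 × 22.81 = 10.4 kΩ.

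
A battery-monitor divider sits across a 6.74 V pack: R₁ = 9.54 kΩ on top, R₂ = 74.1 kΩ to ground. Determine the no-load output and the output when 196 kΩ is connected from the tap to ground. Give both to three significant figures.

Open-circuit: V = 6.74 × 74.1/(9.54 + 74.1) = 5.97 V.
With the load, R₂ becomes R₂‖R_L = 53.77 kΩ, so V = 6.74 × 53.77/63.31 = 5.72 V.

Unloaded: 5.97 V; loaded: 5.72 V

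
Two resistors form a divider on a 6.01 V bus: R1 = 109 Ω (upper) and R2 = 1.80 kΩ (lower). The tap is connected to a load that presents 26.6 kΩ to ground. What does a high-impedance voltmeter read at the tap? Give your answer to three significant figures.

The load sits in parallel with R2: R2‖R_L = (1800 × 26600) / (1800 + 26600) = 1686 Ω.
V_out = 6.01 × 1686 / (109 + 1686) = 6.01 × 1686/1795 = 5.65 V.
(Unloaded it would have been 5.67 V.)

V_out ≈ 5.65 V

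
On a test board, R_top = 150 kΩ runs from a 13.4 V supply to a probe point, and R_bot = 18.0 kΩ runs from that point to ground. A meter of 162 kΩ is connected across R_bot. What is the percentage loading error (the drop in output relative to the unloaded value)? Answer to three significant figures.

The divider's output (Thévenin) resistance is R_top‖R_bot = 16.07 kΩ.
Fractional drop under load = R_th/(R_th + R_L) = 16.07 / (16.07 + 162) = 0.09025.
So the output falls by 9.03 %.

9.03 %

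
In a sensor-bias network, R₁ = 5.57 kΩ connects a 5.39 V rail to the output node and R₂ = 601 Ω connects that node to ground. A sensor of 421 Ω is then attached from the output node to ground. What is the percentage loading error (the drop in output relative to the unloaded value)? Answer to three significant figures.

56.3 %

The divider's output (Thévenin) resistance is R₁‖R₂ = 542.5 Ω.
Fractional drop under load = R_th/(R_th + R_L) = 542.5 / (542.5 + 421) = 0.5630.
So the output falls by 56.3 %.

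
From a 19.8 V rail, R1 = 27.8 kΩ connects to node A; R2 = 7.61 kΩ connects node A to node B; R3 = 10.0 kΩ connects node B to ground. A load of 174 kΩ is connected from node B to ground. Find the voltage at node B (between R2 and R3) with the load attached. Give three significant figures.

At node B, R3 is in parallel with the load: R3‖R_L = 9.457 kΩ.
Below node A the resistance is R2 + (R3‖R_L) = 17.07 kΩ, so V_A = 19.8 × 17.07/44.87 = 7.532 V.
Then V_B = V_A × (R3‖R_L)/(R2 + R3‖R_L) = 7.532 × 9.457/17.07 = 4.17 V.

V ≈ 4.17 V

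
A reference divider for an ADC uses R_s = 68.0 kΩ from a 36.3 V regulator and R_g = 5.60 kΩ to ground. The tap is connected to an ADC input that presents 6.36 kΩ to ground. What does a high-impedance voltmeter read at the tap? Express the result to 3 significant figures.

The load sits in parallel with R_g: R_g‖R_L = (5.60 × 6.36) / (5.60 + 6.36) = 2.978 kΩ.
V_out = 36.3 × 2.978 / (68.0 + 2.978) = 36.3 × 2.978/70.98 = 1.52 V.
(Unloaded it would have been 2.76 V.)

V_out ≈ 1.52 V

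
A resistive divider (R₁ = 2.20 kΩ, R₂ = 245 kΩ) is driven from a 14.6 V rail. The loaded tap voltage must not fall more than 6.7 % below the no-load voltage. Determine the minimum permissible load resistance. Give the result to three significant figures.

Output resistance R_th = R₁‖R₂ = (2.20 × 245)/247.2 = 2.180 kΩ.
The fractional drop is R_th/(R_th + R_L); requiring this ≤ 0.0670 gives R_L ≥ R_th(1/0.0670 − 1) = 2.180 × 13.93 = 30.4 kΩ.

R_L(min) ≈ 30.4 kΩ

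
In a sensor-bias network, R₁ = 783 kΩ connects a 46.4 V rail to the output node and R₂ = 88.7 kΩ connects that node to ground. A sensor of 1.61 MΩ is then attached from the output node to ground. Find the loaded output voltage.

V_out ≈ 4.50 V

The load sits in parallel with R₂: R₂‖R_L = (88.7 × 1610) / (88.7 + 1610) = 84.07 kΩ.
V_out = 46.4 × 84.07 / (783 + 84.07) = 46.4 × 84.07/867.1 = 4.50 V.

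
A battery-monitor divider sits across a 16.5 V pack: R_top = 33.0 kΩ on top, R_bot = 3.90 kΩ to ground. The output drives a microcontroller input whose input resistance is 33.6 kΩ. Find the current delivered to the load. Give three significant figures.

R_bot‖R_L = 3.494 kΩ; V_out = 16.5 × 3.494/36.49 = 1.580 V.
I_L = V_out / R_L = 1.580 / 33.6 kΩ = 0.0470 mA.

I_L ≈ 0.0470 mA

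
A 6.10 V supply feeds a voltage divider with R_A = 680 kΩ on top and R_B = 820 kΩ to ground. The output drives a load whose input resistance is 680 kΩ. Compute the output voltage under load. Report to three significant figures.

The load sits in parallel with R_B: R_B‖R_L = (820 × 680) / (820 + 680) = 371.7 kΩ.
V_out = 6.10 × 371.7 / (680 + 371.7) = 6.10 × 371.7/1052 = 2.16 V.

V_out ≈ 2.16 V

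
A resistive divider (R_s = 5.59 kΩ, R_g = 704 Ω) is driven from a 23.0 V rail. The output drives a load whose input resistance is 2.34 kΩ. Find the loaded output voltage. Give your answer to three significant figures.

The load sits in parallel with R_g: R_g‖R_L = (704 × 2340) / (704 + 2340) = 541.2 Ω.
V_out = 23.0 × 541.2 / (5590 + 541.2) = 23.0 × 541.2/6131 = 2.03 V.
(Unloaded it would have been 2.57 V.)

V_out ≈ 2.03 V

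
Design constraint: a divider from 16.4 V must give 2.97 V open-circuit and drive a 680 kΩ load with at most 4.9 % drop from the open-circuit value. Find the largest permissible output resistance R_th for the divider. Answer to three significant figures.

Loading drop = R_th/(R_th + R_L) ≤ 0.0490, so R_th ≤ R_L · ε/(1−ε) = 680 kΩ × 0.0490/0.9510 = 35.0 kΩ.
(Any R1, R2 with R2/(R1+R2) = 0.181 and R1‖R2 ≤ 35.0 kΩ will meet the spec.)

R_th ≤ 35.0 kΩ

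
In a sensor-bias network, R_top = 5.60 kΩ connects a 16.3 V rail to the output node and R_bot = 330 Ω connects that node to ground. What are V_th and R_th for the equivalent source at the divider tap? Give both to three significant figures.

V_th is the open-circuit tap voltage: 16.3 × 330/(5600 + 330) = 0.907 V.
With the supply zeroed, R_top and R_bot appear in parallel from the tap: R_th = R_top‖R_bot = (5600 × 330)/5930 = 312 Ω.

V_th = 0.907 V, R_th = 312 Ω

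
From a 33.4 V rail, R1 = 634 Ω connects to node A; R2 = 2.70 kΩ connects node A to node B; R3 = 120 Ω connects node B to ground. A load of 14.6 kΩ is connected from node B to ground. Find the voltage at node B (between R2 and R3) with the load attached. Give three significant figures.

V ≈ 1.15 V

At node B, R3 is in parallel with the load: R3‖R_L = 119.0 Ω.
Below node A the resistance is R2 + (R3‖R_L) = 2819 Ω, so V_A = 33.4 × 2819/3453 = 27.27 V.
Then V_B = V_A × (R3‖R_L)/(R2 + R3‖R_L) = 27.27 × 119.0/2819 = 1.15 V.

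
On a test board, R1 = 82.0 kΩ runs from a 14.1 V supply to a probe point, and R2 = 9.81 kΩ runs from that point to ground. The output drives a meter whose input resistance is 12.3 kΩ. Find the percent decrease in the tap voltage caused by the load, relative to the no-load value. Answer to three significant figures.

41.6 %

Unloaded V = 14.1 × 9.81/91.81 = 1.507 V.
Loaded: R2‖R_L = 5.457 kΩ, giving V = 14.1 × 5.457/87.46 = 0.8798 V.
Drop = (1.507 − 0.8798) / 1.507 = 41.6 %.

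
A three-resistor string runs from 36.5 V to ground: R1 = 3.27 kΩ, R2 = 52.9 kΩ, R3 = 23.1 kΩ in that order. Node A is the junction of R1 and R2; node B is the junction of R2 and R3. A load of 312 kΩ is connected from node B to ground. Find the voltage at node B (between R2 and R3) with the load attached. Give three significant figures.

V ≈ 10.1 V

At node B, R3 is in parallel with the load: R3‖R_L = 21.51 kΩ.
Below node A the resistance is R2 + (R3‖R_L) = 74.41 kΩ, so V_A = 36.5 × 74.41/77.68 = 34.96 V.
Then V_B = V_A × (R3‖R_L)/(R2 + R3‖R_L) = 34.96 × 21.51/74.41 = 10.1 V.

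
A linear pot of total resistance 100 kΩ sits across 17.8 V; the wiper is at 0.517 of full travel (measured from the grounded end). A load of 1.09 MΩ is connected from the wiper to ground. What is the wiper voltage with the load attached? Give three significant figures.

The wiper splits the pot into (1−α)R = 48.30 kΩ above and αR = 51.70 kΩ below.
Lower section ‖ load = 49.36 kΩ.
V_wiper = 17.8 × 49.36/(48.30 + 49.36) = 9.00 V.

V ≈ 9.00 V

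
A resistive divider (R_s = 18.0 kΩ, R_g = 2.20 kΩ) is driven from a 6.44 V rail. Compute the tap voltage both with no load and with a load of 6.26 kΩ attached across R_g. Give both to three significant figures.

Open-circuit: V = 6.44 × 2.20/(18.0 + 2.20) = 0.701 V.
With the load, R_g becomes R_g‖R_L = 1.628 kΩ, so V = 6.44 × 1.628/19.63 = 0.534 V.

Unloaded: 0.701 V; loaded: 0.534 V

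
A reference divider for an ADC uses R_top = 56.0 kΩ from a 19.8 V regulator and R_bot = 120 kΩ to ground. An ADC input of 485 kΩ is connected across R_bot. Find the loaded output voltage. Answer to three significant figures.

The load sits in parallel with R_bot: R_bot‖R_L = (120 × 485) / (120 + 485) = 96.20 kΩ.
V_out = 19.8 × 96.20 / (56.0 + 96.20) = 19.8 × 96.20/152.2 = 12.5 V.

V_out ≈ 12.5 V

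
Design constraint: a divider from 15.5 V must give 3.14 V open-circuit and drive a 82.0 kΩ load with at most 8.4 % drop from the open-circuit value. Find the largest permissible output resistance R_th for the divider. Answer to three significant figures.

Loading drop = R_th/(R_th + R_L) ≤ 0.0840, so R_th ≤ R_L · ε/(1−ε) = 82.0 kΩ × 0.0840/0.9160 = 7.52 kΩ.
(Any R1, R2 with R2/(R1+R2) = 0.203 and R1‖R2 ≤ 7.52 kΩ will meet the spec.)

R_th ≤ 7.52 kΩ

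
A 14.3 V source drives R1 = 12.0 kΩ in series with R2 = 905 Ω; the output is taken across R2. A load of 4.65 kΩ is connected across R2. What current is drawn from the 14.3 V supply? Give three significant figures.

I ≈ 1.12 mA

R2‖R_L = 757.6 Ω, so the source sees R1 + R2‖R_L = 12760 Ω.
I = 14.3 V / 12760 Ω = 1.12 mA.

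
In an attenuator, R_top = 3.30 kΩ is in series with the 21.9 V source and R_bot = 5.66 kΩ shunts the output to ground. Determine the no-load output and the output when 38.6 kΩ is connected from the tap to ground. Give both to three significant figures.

Unloaded: 13.8 V; loaded: 13.1 V

Open-circuit: V = 21.9 × 5.66/(3.30 + 5.66) = 13.8 V.
With the load, R_bot becomes R_bot‖R_L = 4.936 kΩ, so V = 21.9 × 4.936/8.236 = 13.1 V.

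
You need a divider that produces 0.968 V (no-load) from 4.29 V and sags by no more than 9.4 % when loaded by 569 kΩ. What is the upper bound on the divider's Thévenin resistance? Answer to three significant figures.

R_th ≤ 59.0 kΩ

Loading drop = R_th/(R_th + R_L) ≤ 0.0940, so R_th ≤ R_L · ε/(1−ε) = 569 kΩ × 0.0940/0.9060 = 59.0 kΩ.
(Any R1, R2 with R2/(R1+R2) = 0.226 and R1‖R2 ≤ 59.0 kΩ will meet the spec.)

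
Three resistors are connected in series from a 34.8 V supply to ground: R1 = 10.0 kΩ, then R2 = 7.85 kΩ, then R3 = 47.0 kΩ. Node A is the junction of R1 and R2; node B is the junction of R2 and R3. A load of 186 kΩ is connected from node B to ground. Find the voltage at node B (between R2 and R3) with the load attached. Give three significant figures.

V ≈ 23.6 V

At node B, R3 is in parallel with the load: R3‖R_L = 37.52 kΩ.
Below node A the resistance is R2 + (R3‖R_L) = 45.37 kΩ, so V_A = 34.8 × 45.37/55.37 = 28.51 V.
Then V_B = V_A × (R3‖R_L)/(R2 + R3‖R_L) = 28.51 × 37.52/45.37 = 23.6 V.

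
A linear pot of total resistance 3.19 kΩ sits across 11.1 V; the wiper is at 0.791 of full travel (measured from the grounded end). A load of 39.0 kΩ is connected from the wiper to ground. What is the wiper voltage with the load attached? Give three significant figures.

V ≈ 8.66 V

The wiper splits the pot into (1−α)R = 666.7 Ω above and αR = 2523 Ω below.
Lower section ‖ load = 2370 Ω.
V_wiper = 11.1 × 2370/(666.7 + 2370) = 8.66 V.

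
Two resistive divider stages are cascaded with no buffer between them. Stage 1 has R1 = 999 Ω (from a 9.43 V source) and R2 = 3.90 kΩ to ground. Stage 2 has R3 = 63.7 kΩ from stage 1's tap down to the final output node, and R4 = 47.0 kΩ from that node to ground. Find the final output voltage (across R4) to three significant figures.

V_out ≈ 3.16 V

Stage 2 presents R3+R4 = 110700 Ω as a load on stage 1's tap.
Stage 1's lower leg becomes R2‖(R3+R4) = 3767 Ω, so V_mid = 9.43 × 3767/4766 = 7.453 V.
Stage 2 is itself unloaded: V_out = V_mid × R4/(R3+R4) = 7.453 × 47000/110700 = 3.16 V.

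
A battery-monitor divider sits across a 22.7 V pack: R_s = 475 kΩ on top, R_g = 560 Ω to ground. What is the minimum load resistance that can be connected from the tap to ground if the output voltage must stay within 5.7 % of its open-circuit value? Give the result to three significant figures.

R_L(min) ≈ 9.25 kΩ

Output resistance R_th = R_s‖R_g = (475000 × 560)/475600 = 559.3 Ω.
The fractional drop is R_th/(R_th + R_L); requiring this ≤ 0.0570 gives R_L ≥ R_th(1/0.0570 − 1) = 559.3 × 16.54 = 9.25 kΩ.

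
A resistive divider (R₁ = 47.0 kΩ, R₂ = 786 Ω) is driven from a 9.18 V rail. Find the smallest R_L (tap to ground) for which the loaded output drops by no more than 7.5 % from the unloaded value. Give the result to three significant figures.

R_L(min) ≈ 9.53 kΩ

Output resistance R_th = R₁‖R₂ = (47000 × 786)/47790 = 773.1 Ω.
The fractional drop is R_th/(R_th + R_L); requiring this ≤ 0.0750 gives R_L ≥ R_th(1/0.0750 − 1) = 773.1 × 12.33 = 9.53 kΩ.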